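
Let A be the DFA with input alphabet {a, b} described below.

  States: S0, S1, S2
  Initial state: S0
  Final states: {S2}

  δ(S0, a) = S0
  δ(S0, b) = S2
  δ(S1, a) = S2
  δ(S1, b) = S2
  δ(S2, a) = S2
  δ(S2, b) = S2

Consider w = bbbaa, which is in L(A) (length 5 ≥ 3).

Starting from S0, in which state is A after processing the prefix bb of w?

Run of A on the first 2 characters of w = b b:
  step 0: S0  (start)
  step 1: S2  (read b: S0→S2)
  step 2: S2  (read b: S2→S2)

After reading 2 characters, A is in state S2.

S2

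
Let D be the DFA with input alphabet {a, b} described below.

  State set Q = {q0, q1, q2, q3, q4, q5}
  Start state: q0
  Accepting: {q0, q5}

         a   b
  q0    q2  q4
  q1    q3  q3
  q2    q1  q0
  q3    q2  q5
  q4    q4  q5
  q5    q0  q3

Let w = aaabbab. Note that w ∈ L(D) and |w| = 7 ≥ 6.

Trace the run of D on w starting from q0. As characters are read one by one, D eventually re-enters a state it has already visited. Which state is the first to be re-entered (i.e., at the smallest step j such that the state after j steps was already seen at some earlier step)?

q3

State sequence: q0 -a-> q2 -a-> q1 -a-> q3 -b-> q5 -b-> q3 -a-> q2 -b-> q0
First repeat at step 5: q3 was already visited.

The earliest repeat is at step j = 5: D is in q3, which it already visited at step i = 3.
The DFA has 6 states, so the proof of the pumping lemma guarantees a repeated state among the first 6+1 visited; the segment between the two visits is the pumpable y.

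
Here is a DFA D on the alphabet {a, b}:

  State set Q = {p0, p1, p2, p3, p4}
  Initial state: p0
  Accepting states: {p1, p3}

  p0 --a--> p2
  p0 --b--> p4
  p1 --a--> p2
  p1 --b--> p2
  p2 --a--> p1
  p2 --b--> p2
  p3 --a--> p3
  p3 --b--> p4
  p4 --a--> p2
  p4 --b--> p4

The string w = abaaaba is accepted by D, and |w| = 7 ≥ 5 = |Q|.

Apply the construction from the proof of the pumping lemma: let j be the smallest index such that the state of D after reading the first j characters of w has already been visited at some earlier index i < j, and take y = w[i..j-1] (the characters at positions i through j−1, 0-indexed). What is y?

b

State sequence: p0 -a-> p2 -b-> p2 -a-> p1 -a-> p2 -a-> p1 -b-> p2 -a-> p1
First repeat at step 2: p2 was already visited.

So i = 1, j = 2, giving x = w[0:1] = a, y = w[1:2] = b, z = w[2:7] = aaaba.
Check: |xy| = 2 ≤ 5 and |y| = 1 ≥ 1. Reading y takes D from p2 back to p2, so every xyⁱz is accepted.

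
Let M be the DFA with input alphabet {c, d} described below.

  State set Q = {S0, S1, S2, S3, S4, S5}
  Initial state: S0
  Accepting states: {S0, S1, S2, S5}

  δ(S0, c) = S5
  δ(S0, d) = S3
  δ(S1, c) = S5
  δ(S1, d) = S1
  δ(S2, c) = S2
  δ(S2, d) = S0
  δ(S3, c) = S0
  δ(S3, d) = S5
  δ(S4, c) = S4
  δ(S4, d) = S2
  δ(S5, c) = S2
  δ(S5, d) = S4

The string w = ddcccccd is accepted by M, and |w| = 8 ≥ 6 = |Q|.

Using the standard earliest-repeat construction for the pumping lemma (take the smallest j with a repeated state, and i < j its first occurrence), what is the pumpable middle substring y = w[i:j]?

Run of M on w = d d c c c c c d:
  step 0: S0  (start)
  step 1: S3  (read d: S0→S3)
  step 2: S5  (read d: S3→S5)
  step 3: S2  (read c: S5→S2)
  step 4: S2  (read c: S2→S2)   ← first repeat (S2 seen earlier)
  step 5: S2  (read c: S2→S2)
  step 6: S2  (read c: S2→S2)
  step 7: S2  (read c: S2→S2)
  step 8: S0  (read d: S2→S0)

So i = 3, j = 4, giving x = w[0:3] = ddc, y = w[3:4] = c, z = w[4:8] = cccd.
Check: |xy| = 4 ≤ 6 and |y| = 1 ≥ 1. Reading y takes M from S2 back to S2, so every xyⁱz is accepted.

c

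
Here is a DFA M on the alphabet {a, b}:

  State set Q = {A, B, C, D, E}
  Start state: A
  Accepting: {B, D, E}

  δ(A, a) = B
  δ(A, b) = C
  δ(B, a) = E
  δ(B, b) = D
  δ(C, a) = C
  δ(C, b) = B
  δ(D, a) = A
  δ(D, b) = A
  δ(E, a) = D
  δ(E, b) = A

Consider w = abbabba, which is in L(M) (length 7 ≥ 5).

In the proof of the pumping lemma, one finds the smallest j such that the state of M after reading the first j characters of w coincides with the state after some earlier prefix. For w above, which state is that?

State sequence: A -a-> B -b-> D -b-> A -a-> B -b-> D -b-> A -a-> B
First repeat at step 3: A was already visited.

The earliest repeat is at step j = 3: M is in A, which it already visited at step i = 0.
With |Q| = 5, pigeonhole forces a state repeat no later than step 5; the substring read between the first and second visits to that state can be pumped.

A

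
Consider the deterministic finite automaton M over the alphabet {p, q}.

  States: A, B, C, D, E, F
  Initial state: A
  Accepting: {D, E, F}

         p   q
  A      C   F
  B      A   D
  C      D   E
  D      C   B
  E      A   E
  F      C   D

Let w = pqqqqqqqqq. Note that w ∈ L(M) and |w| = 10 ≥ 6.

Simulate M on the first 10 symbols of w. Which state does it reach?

State sequence: A -p-> C -q-> E -q-> E -q-> E -q-> E -q-> E -q-> E -q-> E -q-> E -q-> E

After reading 10 characters, M is in state E.

E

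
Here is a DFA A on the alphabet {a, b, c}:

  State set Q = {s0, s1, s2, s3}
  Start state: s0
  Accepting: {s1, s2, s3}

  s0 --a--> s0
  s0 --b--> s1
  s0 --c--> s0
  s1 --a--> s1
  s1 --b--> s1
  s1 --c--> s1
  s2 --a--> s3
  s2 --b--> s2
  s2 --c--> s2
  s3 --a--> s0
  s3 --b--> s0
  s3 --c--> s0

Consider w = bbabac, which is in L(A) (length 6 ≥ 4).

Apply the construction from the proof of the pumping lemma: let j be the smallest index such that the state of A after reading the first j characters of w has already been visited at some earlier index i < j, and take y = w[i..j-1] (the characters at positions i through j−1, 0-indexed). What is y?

State sequence: s0 -b-> s1 -b-> s1 -a-> s1 -b-> s1 -a-> s1 -c-> s1
First repeat at step 2: s1 was already visited.

So i = 1, j = 2, giving x = w[0:1] = b, y = w[1:2] = b, z = w[2:6] = abac.
Check: |xy| = 2 ≤ 4 and |y| = 1 ≥ 1. Reading y takes A from s1 back to s1, so every xyⁱz is accepted.

b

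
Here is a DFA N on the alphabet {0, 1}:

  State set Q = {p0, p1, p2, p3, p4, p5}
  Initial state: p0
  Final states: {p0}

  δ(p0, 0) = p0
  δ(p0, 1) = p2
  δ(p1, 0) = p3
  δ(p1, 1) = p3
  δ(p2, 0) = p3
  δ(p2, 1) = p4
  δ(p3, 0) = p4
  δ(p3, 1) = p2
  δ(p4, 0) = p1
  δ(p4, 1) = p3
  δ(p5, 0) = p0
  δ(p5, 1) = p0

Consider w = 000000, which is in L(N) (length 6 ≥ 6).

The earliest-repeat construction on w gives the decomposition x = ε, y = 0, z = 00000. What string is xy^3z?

xy^3z = ε·0·0·0·00000 = 00000000.
Reading y = 0 takes N from p0 back to p0, so after x·y·y·y the machine is still in p0, and z then leads to the accepting state p0. Hence 00000000 ∈ L(N).

00000000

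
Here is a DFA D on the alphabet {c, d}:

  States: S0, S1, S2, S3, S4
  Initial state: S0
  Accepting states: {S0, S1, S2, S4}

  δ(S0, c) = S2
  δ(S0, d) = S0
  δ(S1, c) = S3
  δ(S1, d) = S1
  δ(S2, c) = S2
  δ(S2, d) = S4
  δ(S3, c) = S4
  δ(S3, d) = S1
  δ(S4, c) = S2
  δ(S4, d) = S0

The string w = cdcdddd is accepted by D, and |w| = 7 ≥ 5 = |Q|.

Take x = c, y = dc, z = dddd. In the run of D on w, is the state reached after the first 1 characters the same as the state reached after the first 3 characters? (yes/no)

yes

State sequence: S0 -c-> S2 -d-> S4 -c-> S2

After x (step 1): S2. After xy (step 3): S2.
They match, so y = dc drives D around a cycle from S2 back to itself; pumping y any number of times keeps D in S2 before reading z, and xyⁱz ∈ L(D) for every i ≥ 0.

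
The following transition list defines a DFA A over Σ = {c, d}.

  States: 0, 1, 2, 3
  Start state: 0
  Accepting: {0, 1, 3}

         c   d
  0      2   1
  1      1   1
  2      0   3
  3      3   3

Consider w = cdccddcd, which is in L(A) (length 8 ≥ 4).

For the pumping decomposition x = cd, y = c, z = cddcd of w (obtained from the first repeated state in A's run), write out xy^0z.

cdcddcd

xy⁰z = xz = cd·cddcd = cdcddcd.
Reading y = c takes A from 3 back to 3, so after x the machine is still in 3, and z then leads to the accepting state 3. Hence cdcddcd ∈ L(A).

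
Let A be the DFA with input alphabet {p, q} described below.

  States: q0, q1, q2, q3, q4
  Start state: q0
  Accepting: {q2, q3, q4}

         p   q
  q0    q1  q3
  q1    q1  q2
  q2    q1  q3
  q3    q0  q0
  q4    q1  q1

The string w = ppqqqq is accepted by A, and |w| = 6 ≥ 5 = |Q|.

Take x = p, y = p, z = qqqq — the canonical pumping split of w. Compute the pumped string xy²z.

pppqqqq

xy^2z = p·p·p·qqqq = pppqqqq.
Reading y = p takes A from q1 back to q1, so after x·y·y the machine is still in q1, and z then leads to the accepting state q3. Hence pppqqqq ∈ L(A).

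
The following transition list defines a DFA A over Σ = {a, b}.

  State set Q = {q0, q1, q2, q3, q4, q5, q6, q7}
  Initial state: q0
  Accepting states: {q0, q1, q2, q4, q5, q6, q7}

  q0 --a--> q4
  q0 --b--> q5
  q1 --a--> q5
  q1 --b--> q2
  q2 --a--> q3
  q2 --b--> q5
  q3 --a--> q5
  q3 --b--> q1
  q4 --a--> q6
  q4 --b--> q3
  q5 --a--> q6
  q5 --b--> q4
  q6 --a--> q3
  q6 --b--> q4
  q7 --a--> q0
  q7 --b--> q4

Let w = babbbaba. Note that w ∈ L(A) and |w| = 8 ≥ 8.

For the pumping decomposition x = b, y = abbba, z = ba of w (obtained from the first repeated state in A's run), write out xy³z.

babbbaabbbaabbbaba

xy^3z = b·abbba·abbba·abbba·ba = babbbaabbbaabbbaba.
Reading y = abbba takes A from q5 back to q5, so after x·y·y·y the machine is still in q5, and z then leads to the accepting state q6. Hence babbbaabbbaabbbaba ∈ L(A).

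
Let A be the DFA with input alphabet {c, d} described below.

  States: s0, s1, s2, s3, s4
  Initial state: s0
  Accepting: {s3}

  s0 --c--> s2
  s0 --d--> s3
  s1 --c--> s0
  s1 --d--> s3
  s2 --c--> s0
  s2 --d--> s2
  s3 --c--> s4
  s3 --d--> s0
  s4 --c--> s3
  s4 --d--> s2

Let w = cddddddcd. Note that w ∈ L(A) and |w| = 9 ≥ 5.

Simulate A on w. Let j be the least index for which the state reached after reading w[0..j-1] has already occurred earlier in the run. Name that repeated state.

Run of A on w = c d d d d d d c d:
  step 0: s0  (start)
  step 1: s2  (read c: s0→s2)
  step 2: s2  (read d: s2→s2)   ← first repeat (s2 seen earlier)
  step 3: s2  (read d: s2→s2)
  step 4: s2  (read d: s2→s2)
  step 5: s2  (read d: s2→s2)
  step 6: s2  (read d: s2→s2)
  step 7: s2  (read d: s2→s2)
  step 8: s0  (read c: s2→s0)
  step 9: s3  (read d: s0→s3)

The earliest repeat is at step j = 2: A is in s2, which it already visited at step i = 1.
Since A has 5 states, any run of length ≥ 5 visits 5+1 states, so by pigeonhole some state repeats within the first 5 steps — that repeat gives the pumpable loop.

s2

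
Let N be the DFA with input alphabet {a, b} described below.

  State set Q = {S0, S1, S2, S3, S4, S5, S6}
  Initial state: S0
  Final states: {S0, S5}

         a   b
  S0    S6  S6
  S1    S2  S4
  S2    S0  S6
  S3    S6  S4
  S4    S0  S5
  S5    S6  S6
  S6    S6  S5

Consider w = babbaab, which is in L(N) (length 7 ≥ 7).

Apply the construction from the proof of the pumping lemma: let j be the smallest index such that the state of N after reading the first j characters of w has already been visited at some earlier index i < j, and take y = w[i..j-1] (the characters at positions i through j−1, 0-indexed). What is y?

a

State sequence: S0 -b-> S6 -a-> S6 -b-> S5 -b-> S6 -a-> S6 -a-> S6 -b-> S5
First repeat at step 2: S6 was already visited.

So i = 1, j = 2, giving x = w[0:1] = b, y = w[1:2] = a, z = w[2:7] = bbaab.
Check: |xy| = 2 ≤ 7 and |y| = 1 ≥ 1. Reading y takes N from S6 back to S6, so every xyⁱz is accepted.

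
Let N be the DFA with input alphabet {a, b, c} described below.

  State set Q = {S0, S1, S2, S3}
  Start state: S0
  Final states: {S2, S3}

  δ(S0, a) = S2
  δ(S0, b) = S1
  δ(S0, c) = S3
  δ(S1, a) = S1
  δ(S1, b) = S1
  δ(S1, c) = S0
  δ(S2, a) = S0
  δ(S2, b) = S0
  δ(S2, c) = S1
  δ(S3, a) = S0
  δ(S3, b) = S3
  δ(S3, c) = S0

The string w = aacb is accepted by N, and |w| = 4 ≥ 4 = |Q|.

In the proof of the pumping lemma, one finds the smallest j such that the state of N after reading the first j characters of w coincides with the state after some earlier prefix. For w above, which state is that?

Run of N on w = a a c b:
  step 0: S0  (start)
  step 1: S2  (read a: S0→S2)
  step 2: S0  (read a: S2→S0)   ← first repeat (S0 seen earlier)
  step 3: S3  (read c: S0→S3)
  step 4: S3  (read b: S3→S3)

The earliest repeat is at step j = 2: N is in S0, which it already visited at step i = 0.
With |Q| = 4, pigeonhole forces a state repeat no later than step 4; the substring read between the first and second visits to that state can be pumped.

S0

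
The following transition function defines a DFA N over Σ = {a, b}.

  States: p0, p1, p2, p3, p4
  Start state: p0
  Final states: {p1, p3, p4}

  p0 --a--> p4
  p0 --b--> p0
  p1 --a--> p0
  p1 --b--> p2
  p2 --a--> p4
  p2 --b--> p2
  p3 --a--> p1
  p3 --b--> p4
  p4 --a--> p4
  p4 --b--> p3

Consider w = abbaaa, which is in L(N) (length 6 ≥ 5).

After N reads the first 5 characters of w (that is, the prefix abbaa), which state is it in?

Run of N on the first 5 characters of w = a b b a a:
  step 0: p0  (start)
  step 1: p4  (read a: p0→p4)
  step 2: p3  (read b: p4→p3)
  step 3: p4  (read b: p3→p4)
  step 4: p4  (read a: p4→p4)
  step 5: p4  (read a: p4→p4)

After reading 5 characters, N is in state p4.
(This kind of state-tracing is the core of the pumping-lemma construction: with 5 states, pigeonhole forces a repeat within the first 5 steps.)

p4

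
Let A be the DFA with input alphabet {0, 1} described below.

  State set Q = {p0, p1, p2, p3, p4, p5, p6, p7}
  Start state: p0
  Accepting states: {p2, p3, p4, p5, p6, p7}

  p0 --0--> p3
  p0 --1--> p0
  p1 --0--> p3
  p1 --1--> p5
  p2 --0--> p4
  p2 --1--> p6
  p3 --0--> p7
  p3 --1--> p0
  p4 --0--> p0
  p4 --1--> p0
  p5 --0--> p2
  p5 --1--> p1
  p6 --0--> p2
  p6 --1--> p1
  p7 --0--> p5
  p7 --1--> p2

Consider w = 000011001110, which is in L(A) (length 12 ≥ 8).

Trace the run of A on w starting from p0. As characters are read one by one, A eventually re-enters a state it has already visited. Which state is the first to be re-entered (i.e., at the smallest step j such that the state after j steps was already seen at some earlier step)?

Run of A on w = 0 0 0 0 1 1 0 0 1 1 1 0:
  step 0: p0  (start)
  step 1: p3  (read 0: p0→p3)
  step 2: p7  (read 0: p3→p7)
  step 3: p5  (read 0: p7→p5)
  step 4: p2  (read 0: p5→p2)
  step 5: p6  (read 1: p2→p6)
  step 6: p1  (read 1: p6→p1)
  step 7: p3  (read 0: p1→p3)   ← first repeat (p3 seen earlier)
  step 8: p7  (read 0: p3→p7)
  step 9: p2  (read 1: p7→p2)
  step 10: p6  (read 1: p2→p6)
  step 11: p1  (read 1: p6→p1)
  step 12: p3  (read 0: p1→p3)

The earliest repeat is at step j = 7: A is in p3, which it already visited at step i = 1.

p3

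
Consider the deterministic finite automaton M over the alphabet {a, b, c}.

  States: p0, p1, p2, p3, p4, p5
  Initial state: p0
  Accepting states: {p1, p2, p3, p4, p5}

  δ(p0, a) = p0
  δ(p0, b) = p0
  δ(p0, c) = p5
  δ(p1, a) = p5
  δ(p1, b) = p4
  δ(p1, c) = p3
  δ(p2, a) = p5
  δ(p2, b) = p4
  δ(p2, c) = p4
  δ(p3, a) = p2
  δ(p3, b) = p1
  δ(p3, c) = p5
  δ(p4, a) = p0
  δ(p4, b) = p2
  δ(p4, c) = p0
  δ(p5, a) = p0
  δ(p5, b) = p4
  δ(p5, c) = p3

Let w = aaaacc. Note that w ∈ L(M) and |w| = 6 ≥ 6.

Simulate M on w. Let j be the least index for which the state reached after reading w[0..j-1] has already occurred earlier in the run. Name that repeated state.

p0

State sequence: p0 -a-> p0 -a-> p0 -a-> p0 -a-> p0 -c-> p5 -c-> p3
First repeat at step 1: p0 was already visited.

The earliest repeat is at step j = 1: M is in p0, which it already visited at step i = 0.
Since M has 6 states, any run of length ≥ 6 visits 6+1 states, so by pigeonhole some state repeats within the first 6 steps — that repeat gives the pumpable loop.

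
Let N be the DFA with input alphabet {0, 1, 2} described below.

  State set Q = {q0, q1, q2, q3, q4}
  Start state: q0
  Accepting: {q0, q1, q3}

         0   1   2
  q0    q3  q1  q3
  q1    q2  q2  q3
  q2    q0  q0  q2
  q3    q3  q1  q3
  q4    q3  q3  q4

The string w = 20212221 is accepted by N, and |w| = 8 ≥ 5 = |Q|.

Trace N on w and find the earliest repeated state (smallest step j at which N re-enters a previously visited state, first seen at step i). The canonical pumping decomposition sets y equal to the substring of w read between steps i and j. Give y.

0

Run of N on w = 2 0 2 1 2 2 2 1:
  step 0: q0  (start)
  step 1: q3  (read 2: q0→q3)
  step 2: q3  (read 0: q3→q3)   ← first repeat (q3 seen earlier)
  step 3: q3  (read 2: q3→q3)
  step 4: q1  (read 1: q3→q1)
  step 5: q3  (read 2: q1→q3)
  step 6: q3  (read 2: q3→q3)
  step 7: q3  (read 2: q3→q3)
  step 8: q1  (read 1: q3→q1)

So i = 1, j = 2, giving x = w[0:1] = 2, y = w[1:2] = 0, z = w[2:8] = 212221.
Check: |xy| = 2 ≤ 5 and |y| = 1 ≥ 1. Reading y takes N from q3 back to q3, so every xyⁱz is accepted.
The DFA has 5 states, so the proof of the pumping lemma guarantees a repeated state among the first 5+1 visited; the segment between the two visits is the pumpable y.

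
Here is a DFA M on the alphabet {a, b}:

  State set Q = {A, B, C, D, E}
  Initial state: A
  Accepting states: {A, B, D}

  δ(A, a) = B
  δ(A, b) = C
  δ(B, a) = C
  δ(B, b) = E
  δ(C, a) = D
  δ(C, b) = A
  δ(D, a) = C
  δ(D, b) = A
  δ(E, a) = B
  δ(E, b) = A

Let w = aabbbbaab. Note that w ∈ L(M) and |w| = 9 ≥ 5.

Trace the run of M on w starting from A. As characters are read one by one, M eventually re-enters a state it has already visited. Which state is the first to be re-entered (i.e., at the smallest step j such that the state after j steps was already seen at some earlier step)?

A

Run of M on w = a a b b b b a a b:
  step 0: A  (start)
  step 1: B  (read a: A→B)
  step 2: C  (read a: B→C)
  step 3: A  (read b: C→A)   ← first repeat (A seen earlier)
  step 4: C  (read b: A→C)
  step 5: A  (read b: C→A)
  step 6: C  (read b: A→C)
  step 7: D  (read a: C→D)
  step 8: C  (read a: D→C)
  step 9: A  (read b: C→A)

The earliest repeat is at step j = 3: M is in A, which it already visited at step i = 0.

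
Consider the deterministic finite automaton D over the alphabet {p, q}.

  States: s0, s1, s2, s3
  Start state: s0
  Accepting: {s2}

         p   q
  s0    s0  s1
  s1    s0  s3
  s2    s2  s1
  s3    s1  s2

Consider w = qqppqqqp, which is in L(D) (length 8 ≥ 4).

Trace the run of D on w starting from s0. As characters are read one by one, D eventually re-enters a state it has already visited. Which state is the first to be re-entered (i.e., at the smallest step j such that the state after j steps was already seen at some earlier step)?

State sequence: s0 -q-> s1 -q-> s3 -p-> s1 -p-> s0 -q-> s1 -q-> s3 -q-> s2 -p-> s2
First repeat at step 3: s1 was already visited.

The earliest repeat is at step j = 3: D is in s1, which it already visited at step i = 1.
With |Q| = 4, pigeonhole forces a state repeat no later than step 4; the substring read between the first and second visits to that state can be pumped.

s1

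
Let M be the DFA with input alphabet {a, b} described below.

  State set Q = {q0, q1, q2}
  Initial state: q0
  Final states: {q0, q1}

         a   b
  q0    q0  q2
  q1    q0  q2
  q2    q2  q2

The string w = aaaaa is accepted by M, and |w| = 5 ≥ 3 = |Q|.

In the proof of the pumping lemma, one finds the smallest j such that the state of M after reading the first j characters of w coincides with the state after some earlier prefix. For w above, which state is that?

q0

State sequence: q0 -a-> q0 -a-> q0 -a-> q0 -a-> q0 -a-> q0
First repeat at step 1: q0 was already visited.

The earliest repeat is at step j = 1: M is in q0, which it already visited at step i = 0.
With |Q| = 3, pigeonhole forces a state repeat no later than step 3; the substring read between the first and second visits to that state can be pumped.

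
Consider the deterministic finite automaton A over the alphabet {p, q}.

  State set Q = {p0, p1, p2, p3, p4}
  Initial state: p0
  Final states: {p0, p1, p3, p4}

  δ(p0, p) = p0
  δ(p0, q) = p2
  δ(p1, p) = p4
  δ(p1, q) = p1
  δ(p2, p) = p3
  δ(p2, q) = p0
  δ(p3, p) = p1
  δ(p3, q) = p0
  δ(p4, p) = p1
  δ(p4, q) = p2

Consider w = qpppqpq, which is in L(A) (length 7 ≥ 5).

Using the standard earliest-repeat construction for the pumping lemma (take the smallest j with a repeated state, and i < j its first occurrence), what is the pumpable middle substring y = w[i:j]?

pppq

Run of A on w = q p p p q p q:
  step 0: p0  (start)
  step 1: p2  (read q: p0→p2)
  step 2: p3  (read p: p2→p3)
  step 3: p1  (read p: p3→p1)
  step 4: p4  (read p: p1→p4)
  step 5: p2  (read q: p4→p2)   ← first repeat (p2 seen earlier)
  step 6: p3  (read p: p2→p3)
  step 7: p0  (read q: p3→p0)

So i = 1, j = 5, giving x = w[0:1] = q, y = w[1:5] = pppq, z = w[5:7] = pq.
Check: |xy| = 5 ≤ 5 and |y| = 4 ≥ 1. Reading y takes A from p2 back to p2, so every xyⁱz is accepted.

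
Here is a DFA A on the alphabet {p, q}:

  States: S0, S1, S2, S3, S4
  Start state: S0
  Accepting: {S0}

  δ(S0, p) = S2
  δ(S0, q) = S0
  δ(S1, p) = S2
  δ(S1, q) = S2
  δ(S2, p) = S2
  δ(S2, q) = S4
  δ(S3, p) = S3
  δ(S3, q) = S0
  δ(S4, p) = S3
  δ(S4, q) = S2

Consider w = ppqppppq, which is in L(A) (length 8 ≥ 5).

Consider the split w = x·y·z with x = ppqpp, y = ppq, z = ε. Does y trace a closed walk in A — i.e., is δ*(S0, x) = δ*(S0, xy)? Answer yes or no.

State sequence: S0 -p-> S2 -p-> S2 -q-> S4 -p-> S3 -p-> S3 -p-> S3 -p-> S3 -q-> S0

After x (step 5): S3. After xy (step 8): S0.
They differ (S3 ≠ S0), so y is not a cycle from the state after x; this split is not the one the pumping-lemma construction produces, and pumping y need not keep the string in L(A).

no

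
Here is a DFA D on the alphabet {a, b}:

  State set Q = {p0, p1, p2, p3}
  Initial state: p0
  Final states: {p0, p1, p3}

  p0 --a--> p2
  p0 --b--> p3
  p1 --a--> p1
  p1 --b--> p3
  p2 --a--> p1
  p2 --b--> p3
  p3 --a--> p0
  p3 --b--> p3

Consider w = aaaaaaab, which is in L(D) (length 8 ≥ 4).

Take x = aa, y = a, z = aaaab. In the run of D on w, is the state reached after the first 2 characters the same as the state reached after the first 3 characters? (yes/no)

State sequence: p0 -a-> p2 -a-> p1 -a-> p1

After x (step 2): p1. After xy (step 3): p1.
They match, so y = a drives D around a cycle from p1 back to itself; pumping y any number of times keeps D in p1 before reading z, and xyⁱz ∈ L(D) for every i ≥ 0.

yes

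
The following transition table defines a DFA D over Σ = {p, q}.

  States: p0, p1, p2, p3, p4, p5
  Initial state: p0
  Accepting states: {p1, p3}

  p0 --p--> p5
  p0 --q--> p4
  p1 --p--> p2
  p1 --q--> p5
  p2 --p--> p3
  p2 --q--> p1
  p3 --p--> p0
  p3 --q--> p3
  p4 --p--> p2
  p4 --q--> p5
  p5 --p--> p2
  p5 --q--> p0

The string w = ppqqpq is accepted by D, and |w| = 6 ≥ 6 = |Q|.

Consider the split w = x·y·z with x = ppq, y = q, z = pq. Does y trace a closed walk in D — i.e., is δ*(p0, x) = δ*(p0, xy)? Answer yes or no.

Run of D on the first 4 characters of w = p p q q:
  step 0: p0  (start)
  step 1: p5  (read p: p0→p5)
  step 2: p2  (read p: p5→p2)
  step 3: p1  (read q: p2→p1)
  step 4: p5  (read q: p1→p5)

After x (step 3): p1. After xy (step 4): p5.
They differ (p1 ≠ p5), so y is not a cycle from the state after x; this split is not the one the pumping-lemma construction produces, and pumping y need not keep the string in L(D).

no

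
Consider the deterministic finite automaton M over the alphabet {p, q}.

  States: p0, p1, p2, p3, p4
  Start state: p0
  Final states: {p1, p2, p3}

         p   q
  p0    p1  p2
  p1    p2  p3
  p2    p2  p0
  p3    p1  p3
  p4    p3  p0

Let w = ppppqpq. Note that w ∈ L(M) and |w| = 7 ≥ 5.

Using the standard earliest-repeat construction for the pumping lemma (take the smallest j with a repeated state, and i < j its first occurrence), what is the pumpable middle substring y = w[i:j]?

State sequence: p0 -p-> p1 -p-> p2 -p-> p2 -p-> p2 -q-> p0 -p-> p1 -q-> p3
First repeat at step 3: p2 was already visited.

So i = 2, j = 3, giving x = w[0:2] = pp, y = w[2:3] = p, z = w[3:7] = pqpq.
Check: |xy| = 3 ≤ 5 and |y| = 1 ≥ 1. Reading y takes M from p2 back to p2, so every xyⁱz is accepted.
The DFA has 5 states, so the proof of the pumping lemma guarantees a repeated state among the first 5+1 visited; the segment between the two visits is the pumpable y.

p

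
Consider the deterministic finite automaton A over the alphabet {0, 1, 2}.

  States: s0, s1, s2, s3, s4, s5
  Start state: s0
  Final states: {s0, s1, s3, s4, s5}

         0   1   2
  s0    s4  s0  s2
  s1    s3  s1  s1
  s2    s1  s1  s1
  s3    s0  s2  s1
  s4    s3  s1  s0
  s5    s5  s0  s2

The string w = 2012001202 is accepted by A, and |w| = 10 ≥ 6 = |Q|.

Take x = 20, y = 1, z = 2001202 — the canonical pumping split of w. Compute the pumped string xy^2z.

xy^2z = 20·1·1·2001202 = 20112001202.
Reading y = 1 takes A from s1 back to s1, so after x·y·y the machine is still in s1, and z then leads to the accepting state s1. Hence 20112001202 ∈ L(A).

20112001202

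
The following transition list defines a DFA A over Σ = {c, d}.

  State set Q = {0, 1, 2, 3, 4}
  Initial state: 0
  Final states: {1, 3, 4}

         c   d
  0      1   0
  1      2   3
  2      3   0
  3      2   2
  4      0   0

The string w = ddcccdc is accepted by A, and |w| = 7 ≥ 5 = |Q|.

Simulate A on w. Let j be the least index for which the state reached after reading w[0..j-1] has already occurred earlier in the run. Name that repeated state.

State sequence: 0 -d-> 0 -d-> 0 -c-> 1 -c-> 2 -c-> 3 -d-> 2 -c-> 3
First repeat at step 1: 0 was already visited.

The earliest repeat is at step j = 1: A is in 0, which it already visited at step i = 0.

0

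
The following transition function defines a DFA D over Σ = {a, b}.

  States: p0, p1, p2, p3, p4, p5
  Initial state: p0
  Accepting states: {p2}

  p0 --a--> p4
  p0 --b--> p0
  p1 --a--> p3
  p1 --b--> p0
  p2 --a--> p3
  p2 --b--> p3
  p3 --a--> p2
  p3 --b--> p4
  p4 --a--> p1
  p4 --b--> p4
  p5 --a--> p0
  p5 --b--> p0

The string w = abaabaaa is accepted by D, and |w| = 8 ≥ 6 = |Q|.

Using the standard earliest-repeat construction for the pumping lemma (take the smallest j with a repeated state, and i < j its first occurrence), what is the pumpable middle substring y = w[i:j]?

b

State sequence: p0 -a-> p4 -b-> p4 -a-> p1 -a-> p3 -b-> p4 -a-> p1 -a-> p3 -a-> p2
First repeat at step 2: p4 was already visited.

So i = 1, j = 2, giving x = w[0:1] = a, y = w[1:2] = b, z = w[2:8] = aabaaa.
Check: |xy| = 2 ≤ 6 and |y| = 1 ≥ 1. Reading y takes D from p4 back to p4, so every xyⁱz is accepted.
Pumping length from the standard proof: p = 6 (the number of states). The repeated state found above gives |xy| = j ≤ 6 and |y| = j − i ≥ 1.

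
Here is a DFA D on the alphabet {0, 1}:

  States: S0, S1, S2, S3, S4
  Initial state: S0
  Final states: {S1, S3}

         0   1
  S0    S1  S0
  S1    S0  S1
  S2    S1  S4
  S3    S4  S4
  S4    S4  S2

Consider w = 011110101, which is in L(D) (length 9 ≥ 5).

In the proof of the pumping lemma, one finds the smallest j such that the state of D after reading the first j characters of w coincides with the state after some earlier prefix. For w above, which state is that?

S1

Run of D on w = 0 1 1 1 1 0 1 0 1:
  step 0: S0  (start)
  step 1: S1  (read 0: S0→S1)
  step 2: S1  (read 1: S1→S1)   ← first repeat (S1 seen earlier)
  step 3: S1  (read 1: S1→S1)
  step 4: S1  (read 1: S1→S1)
  step 5: S1  (read 1: S1→S1)
  step 6: S0  (read 0: S1→S0)
  step 7: S0  (read 1: S0→S0)
  step 8: S1  (read 0: S0→S1)
  step 9: S1  (read 1: S1→S1)

The earliest repeat is at step j = 2: D is in S1, which it already visited at step i = 1.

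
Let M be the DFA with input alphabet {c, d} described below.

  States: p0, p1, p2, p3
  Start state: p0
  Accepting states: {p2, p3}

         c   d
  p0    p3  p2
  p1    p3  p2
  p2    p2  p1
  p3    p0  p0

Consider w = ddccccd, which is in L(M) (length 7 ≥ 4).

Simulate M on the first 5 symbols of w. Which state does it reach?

p3

Run of M on the first 5 characters of w = d d c c c:
  step 0: p0  (start)
  step 1: p2  (read d: p0→p2)
  step 2: p1  (read d: p2→p1)
  step 3: p3  (read c: p1→p3)
  step 4: p0  (read c: p3→p0)
  step 5: p3  (read c: p0→p3)

After reading 5 characters, M is in state p3.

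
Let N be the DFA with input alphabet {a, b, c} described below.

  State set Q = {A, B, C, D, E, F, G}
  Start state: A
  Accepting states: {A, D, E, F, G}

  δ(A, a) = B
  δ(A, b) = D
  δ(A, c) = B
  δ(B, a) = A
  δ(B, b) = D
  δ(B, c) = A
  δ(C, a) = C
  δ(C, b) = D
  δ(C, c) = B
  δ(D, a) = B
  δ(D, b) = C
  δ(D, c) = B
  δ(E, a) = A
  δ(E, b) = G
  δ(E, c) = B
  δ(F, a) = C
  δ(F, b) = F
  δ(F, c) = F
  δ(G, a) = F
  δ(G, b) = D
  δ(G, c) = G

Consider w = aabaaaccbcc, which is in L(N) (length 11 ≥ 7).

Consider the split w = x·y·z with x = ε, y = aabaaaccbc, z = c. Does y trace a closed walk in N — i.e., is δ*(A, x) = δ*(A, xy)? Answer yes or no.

no

State sequence: A -a-> B -a-> A -b-> D -a-> B -a-> A -a-> B -c-> A -c-> B -b-> D -c-> B

After x (step 0): A. After xy (step 10): B.
They differ (A ≠ B), so y is not a cycle from the state after x; this split is not the one the pumping-lemma construction produces, and pumping y need not keep the string in L(N).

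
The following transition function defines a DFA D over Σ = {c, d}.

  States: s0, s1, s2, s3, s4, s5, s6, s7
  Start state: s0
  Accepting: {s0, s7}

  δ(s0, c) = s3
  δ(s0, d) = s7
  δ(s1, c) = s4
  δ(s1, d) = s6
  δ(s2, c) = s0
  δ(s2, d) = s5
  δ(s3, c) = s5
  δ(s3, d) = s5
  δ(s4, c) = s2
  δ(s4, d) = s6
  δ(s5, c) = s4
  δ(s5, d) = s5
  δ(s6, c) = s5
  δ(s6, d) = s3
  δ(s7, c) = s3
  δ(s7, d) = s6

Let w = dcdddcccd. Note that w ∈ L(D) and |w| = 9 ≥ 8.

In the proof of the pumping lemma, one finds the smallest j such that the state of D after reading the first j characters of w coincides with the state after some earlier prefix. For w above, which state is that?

s5

Run of D on w = d c d d d c c c d:
  step 0: s0  (start)
  step 1: s7  (read d: s0→s7)
  step 2: s3  (read c: s7→s3)
  step 3: s5  (read d: s3→s5)
  step 4: s5  (read d: s5→s5)   ← first repeat (s5 seen earlier)
  step 5: s5  (read d: s5→s5)
  step 6: s4  (read c: s5→s4)
  step 7: s2  (read c: s4→s2)
  step 8: s0  (read c: s2→s0)
  step 9: s7  (read d: s0→s7)

The earliest repeat is at step j = 4: D is in s5, which it already visited at step i = 3.
Since D has 8 states, any run of length ≥ 8 visits 8+1 states, so by pigeonhole some state repeats within the first 8 steps — that repeat gives the pumpable loop.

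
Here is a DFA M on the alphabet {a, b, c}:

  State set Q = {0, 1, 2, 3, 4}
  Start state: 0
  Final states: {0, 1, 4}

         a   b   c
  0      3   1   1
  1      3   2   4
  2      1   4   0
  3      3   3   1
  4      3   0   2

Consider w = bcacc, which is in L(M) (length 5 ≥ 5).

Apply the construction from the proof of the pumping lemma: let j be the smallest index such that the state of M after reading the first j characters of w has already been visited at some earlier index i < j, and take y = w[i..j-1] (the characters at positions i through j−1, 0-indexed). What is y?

State sequence: 0 -b-> 1 -c-> 4 -a-> 3 -c-> 1 -c-> 4
First repeat at step 4: 1 was already visited.

So i = 1, j = 4, giving x = w[0:1] = b, y = w[1:4] = cac, z = w[4:5] = c.
Check: |xy| = 4 ≤ 5 and |y| = 3 ≥ 1. Reading y takes M from 1 back to 1, so every xyⁱz is accepted.

cac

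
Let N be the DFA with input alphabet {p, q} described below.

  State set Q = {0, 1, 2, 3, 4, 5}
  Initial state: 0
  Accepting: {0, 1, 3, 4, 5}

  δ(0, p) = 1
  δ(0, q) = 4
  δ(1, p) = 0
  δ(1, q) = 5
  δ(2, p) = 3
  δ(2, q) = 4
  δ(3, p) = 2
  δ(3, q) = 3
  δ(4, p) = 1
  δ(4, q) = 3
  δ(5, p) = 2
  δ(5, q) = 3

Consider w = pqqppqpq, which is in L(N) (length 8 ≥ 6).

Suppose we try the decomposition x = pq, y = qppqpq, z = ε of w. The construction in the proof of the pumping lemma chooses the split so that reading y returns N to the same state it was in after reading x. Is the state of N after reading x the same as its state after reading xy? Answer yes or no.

Run of N on the first 8 characters of w = p q q p p q p q:
  step 0: 0  (start)
  step 1: 1  (read p: 0→1)
  step 2: 5  (read q: 1→5)
  step 3: 3  (read q: 5→3)
  step 4: 2  (read p: 3→2)
  step 5: 3  (read p: 2→3)
  step 6: 3  (read q: 3→3)
  step 7: 2  (read p: 3→2)
  step 8: 4  (read q: 2→4)

After x (step 2): 5. After xy (step 8): 4.
They differ (5 ≠ 4), so y is not a cycle from the state after x; this split is not the one the pumping-lemma construction produces, and pumping y need not keep the string in L(N).

no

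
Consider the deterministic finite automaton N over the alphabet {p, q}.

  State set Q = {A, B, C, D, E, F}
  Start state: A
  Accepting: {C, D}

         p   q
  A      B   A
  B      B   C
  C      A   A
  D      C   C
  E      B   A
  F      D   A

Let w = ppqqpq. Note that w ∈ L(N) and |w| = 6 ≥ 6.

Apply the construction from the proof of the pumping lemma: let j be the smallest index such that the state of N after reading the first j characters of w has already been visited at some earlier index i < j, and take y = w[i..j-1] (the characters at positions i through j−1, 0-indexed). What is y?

State sequence: A -p-> B -p-> B -q-> C -q-> A -p-> B -q-> C
First repeat at step 2: B was already visited.

So i = 1, j = 2, giving x = w[0:1] = p, y = w[1:2] = p, z = w[2:6] = qqpq.
Check: |xy| = 2 ≤ 6 and |y| = 1 ≥ 1. Reading y takes N from B back to B, so every xyⁱz is accepted.

p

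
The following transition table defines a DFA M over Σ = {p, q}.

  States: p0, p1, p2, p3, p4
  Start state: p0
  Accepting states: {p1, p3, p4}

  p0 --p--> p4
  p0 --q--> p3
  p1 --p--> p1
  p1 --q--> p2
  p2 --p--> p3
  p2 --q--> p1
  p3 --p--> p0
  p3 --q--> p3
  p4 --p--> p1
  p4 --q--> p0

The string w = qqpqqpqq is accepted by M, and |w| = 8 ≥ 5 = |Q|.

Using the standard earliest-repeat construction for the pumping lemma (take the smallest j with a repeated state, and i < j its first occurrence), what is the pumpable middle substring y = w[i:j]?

q

State sequence: p0 -q-> p3 -q-> p3 -p-> p0 -q-> p3 -q-> p3 -p-> p0 -q-> p3 -q-> p3
First repeat at step 2: p3 was already visited.

So i = 1, j = 2, giving x = w[0:1] = q, y = w[1:2] = q, z = w[2:8] = pqqpqq.
Check: |xy| = 2 ≤ 5 and |y| = 1 ≥ 1. Reading y takes M from p3 back to p3, so every xyⁱz is accepted.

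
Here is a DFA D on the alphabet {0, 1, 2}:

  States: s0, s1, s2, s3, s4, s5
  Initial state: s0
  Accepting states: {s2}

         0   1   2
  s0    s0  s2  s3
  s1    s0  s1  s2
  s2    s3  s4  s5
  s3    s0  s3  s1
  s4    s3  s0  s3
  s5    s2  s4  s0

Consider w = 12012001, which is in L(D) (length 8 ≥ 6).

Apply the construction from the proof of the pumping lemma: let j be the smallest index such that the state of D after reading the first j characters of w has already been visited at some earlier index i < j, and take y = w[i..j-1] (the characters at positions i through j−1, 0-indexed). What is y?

Run of D on w = 1 2 0 1 2 0 0 1:
  step 0: s0  (start)
  step 1: s2  (read 1: s0→s2)
  step 2: s5  (read 2: s2→s5)
  step 3: s2  (read 0: s5→s2)   ← first repeat (s2 seen earlier)
  step 4: s4  (read 1: s2→s4)
  step 5: s3  (read 2: s4→s3)
  step 6: s0  (read 0: s3→s0)
  step 7: s0  (read 0: s0→s0)
  step 8: s2  (read 1: s0→s2)

So i = 1, j = 3, giving x = w[0:1] = 1, y = w[1:3] = 20, z = w[3:8] = 12001.
Check: |xy| = 3 ≤ 6 and |y| = 2 ≥ 1. Reading y takes D from s2 back to s2, so every xyⁱz is accepted.

20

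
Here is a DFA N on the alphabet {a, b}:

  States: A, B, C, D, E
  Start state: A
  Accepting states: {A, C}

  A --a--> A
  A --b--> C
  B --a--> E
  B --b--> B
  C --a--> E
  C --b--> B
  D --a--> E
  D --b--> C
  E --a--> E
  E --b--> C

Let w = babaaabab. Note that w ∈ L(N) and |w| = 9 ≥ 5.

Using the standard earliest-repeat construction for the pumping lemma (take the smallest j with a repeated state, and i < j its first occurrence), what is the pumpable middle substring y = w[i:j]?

State sequence: A -b-> C -a-> E -b-> C -a-> E -a-> E -a-> E -b-> C -a-> E -b-> C
First repeat at step 3: C was already visited.

So i = 1, j = 3, giving x = w[0:1] = b, y = w[1:3] = ab, z = w[3:9] = aaabab.
Check: |xy| = 3 ≤ 5 and |y| = 2 ≥ 1. Reading y takes N from C back to C, so every xyⁱz is accepted.

ab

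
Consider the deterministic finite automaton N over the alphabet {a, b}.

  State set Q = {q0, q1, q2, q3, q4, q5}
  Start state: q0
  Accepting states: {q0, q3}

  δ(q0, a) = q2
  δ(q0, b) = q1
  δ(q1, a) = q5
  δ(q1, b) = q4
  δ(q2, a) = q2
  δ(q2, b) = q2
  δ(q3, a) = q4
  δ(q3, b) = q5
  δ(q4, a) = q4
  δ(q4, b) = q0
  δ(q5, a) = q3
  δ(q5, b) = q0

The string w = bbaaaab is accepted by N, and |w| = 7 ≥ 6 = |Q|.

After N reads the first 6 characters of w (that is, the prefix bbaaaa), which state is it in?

q4

Run of N on the first 6 characters of w = b b a a a a:
  step 0: q0  (start)
  step 1: q1  (read b: q0→q1)
  step 2: q4  (read b: q1→q4)
  step 3: q4  (read a: q4→q4)
  step 4: q4  (read a: q4→q4)
  step 5: q4  (read a: q4→q4)
  step 6: q4  (read a: q4→q4)

After reading 6 characters, N is in state q4.
(This kind of state-tracing is the core of the pumping-lemma construction: with 6 states, pigeonhole forces a repeat within the first 6 steps.)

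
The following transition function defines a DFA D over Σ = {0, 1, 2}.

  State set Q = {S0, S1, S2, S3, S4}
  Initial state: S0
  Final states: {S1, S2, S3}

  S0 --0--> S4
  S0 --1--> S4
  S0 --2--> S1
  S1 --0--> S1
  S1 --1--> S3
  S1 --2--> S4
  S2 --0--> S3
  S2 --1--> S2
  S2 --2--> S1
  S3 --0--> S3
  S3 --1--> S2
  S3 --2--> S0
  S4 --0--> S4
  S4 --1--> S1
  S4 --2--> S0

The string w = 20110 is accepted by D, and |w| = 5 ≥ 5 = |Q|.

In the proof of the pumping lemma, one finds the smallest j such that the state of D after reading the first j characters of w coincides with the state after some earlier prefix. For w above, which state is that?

State sequence: S0 -2-> S1 -0-> S1 -1-> S3 -1-> S2 -0-> S3
First repeat at step 2: S1 was already visited.

The earliest repeat is at step j = 2: D is in S1, which it already visited at step i = 1.
The DFA has 5 states, so the proof of the pumping lemma guarantees a repeated state among the first 5+1 visited; the segment between the two visits is the pumpable y.

S1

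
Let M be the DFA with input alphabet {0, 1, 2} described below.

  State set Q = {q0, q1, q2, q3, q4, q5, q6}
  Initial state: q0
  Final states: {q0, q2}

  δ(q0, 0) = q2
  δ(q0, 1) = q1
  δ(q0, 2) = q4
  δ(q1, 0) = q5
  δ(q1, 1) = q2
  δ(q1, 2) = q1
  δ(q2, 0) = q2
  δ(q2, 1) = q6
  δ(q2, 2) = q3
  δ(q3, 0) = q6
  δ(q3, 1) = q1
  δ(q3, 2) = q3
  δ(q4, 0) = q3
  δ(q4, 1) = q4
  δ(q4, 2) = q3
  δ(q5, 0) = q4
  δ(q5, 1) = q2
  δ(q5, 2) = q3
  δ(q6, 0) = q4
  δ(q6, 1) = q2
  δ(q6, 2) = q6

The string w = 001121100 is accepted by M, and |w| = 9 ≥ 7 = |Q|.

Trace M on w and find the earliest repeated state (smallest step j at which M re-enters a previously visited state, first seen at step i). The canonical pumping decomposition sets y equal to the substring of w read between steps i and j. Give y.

State sequence: q0 -0-> q2 -0-> q2 -1-> q6 -1-> q2 -2-> q3 -1-> q1 -1-> q2 -0-> q2 -0-> q2
First repeat at step 2: q2 was already visited.

So i = 1, j = 2, giving x = w[0:1] = 0, y = w[1:2] = 0, z = w[2:9] = 1121100.
Check: |xy| = 2 ≤ 7 and |y| = 1 ≥ 1. Reading y takes M from q2 back to q2, so every xyⁱz is accepted.
With |Q| = 7, pigeonhole forces a state repeat no later than step 7; the substring read between the first and second visits to that state can be pumped.

0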